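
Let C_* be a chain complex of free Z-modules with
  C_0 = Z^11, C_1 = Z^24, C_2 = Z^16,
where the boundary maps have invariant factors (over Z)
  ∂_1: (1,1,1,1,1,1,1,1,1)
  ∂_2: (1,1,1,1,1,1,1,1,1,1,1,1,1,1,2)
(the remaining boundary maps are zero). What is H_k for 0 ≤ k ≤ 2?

H_0 ≅ Z^2,  H_1 ≅ Z/2Z,  H_2 ≅ Z.

H_0: b_0 = 11 − 0 − 9 = 2; torsion from ∂_1 factors > 1: none. So H_0 ≅ Z^2.
H_1: b_1 = 24 − 9 − 15 = 0; torsion from ∂_2 factors > 1: [2]. So H_1 ≅ Z/2Z.
H_2: b_2 = 16 − 15 − 0 = 1; torsion from ∂_3 factors > 1: none. So H_2 ≅ Z.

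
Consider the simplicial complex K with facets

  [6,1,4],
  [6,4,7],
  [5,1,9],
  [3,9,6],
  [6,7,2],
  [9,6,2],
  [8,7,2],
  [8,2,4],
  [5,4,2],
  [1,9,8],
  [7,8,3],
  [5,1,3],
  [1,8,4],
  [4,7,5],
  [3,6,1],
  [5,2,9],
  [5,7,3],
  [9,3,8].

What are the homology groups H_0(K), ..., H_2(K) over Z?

Take the total order 1 < 2 < 3 < 4 < 5 < 6 < 7 < 8 < 9 on the vertex set. Then K (dimension 2) consists of the simplices:

  0-simplices (9): [1], [2], [3], [4], [5], [6], [7], [8], [9]
  1-simplices (27): (27 of them)
  2-simplices (18): [1,3,5], [1,3,6], [1,4,6], [1,4,8], [1,5,9], [1,8,9], [2,4,5], [2,4,8], [2,5,9], [2,6,7], [2,6,9], [2,7,8], [3,5,7], [3,6,9], [3,7,8], [3,8,9], [4,5,7], [4,6,7]

Hence C_0 ≅ Z^9, C_1 ≅ Z^27, C_2 ≅ Z^18.

∂_1: C_1 → C_0 sends each edge [p,q] (with p < q) to q − p.
The resulting 9×27 matrix has rank 8, and its Smith normal form has invariant factors (1,1,1,1,1,1,1,1).

∂_2: C_2 → C_1 sends each 2-simplex [p,q,r] to [q,r] − [p,r] + [p,q]. For instance
  ∂[2,5,9] = [5,9] − [2,9] + [2,5],
  ∂[2,4,8] = [4,8] − [2,8] + [2,4].
As a 27×18 matrix over Z this has rank 18, with invariant factors (1,1,1,1,1,1,1,1,1,1,1,1,1,1,1,1,1,2).

Now H_k = ker ∂_k / im ∂_{k+1}, so:

  H_0: rank C_0 − rank ∂_1 = 9 − 8 = 1, and the invariant factors of ∂_1 are all 1, so H_0 ≅ Z.
  H_1: rank ker ∂_1 − rank ∂_2 = (27 − 8) − 18 = 1, and ∂_2 has invariant factor 2 > 1, so H_1 ≅ Z ⊕ Z/2.
  H_2: rank ker ∂_2 − rank ∂_3 = (18 − 18) − 0 = 0, and there is no ∂_3, so H_2 ≅ 0.

H_0 ≅ Z,  H_1 ≅ Z ⊕ Z/2,  H_2 = 0.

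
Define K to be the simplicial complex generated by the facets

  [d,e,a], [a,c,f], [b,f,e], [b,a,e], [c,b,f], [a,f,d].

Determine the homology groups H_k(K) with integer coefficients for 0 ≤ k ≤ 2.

Fix the vertex order a < b < c < d < e < f and write every simplex with vertices in increasing order. Then dim K = 2 and the simplices of K are:

  0-simplices (6): a, b, c, d, e, f
  1-simplices (12): ab, ac, ad, ae, af, bc, be, bf, cf, de, df, ef
  2-simplices (6): abe, acf, ade, adf, bcf, bef

so the chain groups are C_0 ≅ Z^6, C_1 ≅ Z^12, C_2 ≅ Z^6.

Boundary ∂_1: C_1 → C_0 sends each edge [p,q] (with p < q) to q − p.
As a 6×12 matrix over Z this has rank 5, with invariant factors (1,1,1,1,1).

The boundary map ∂_2: C_2 → C_1 maps a triangle to the signed sum of its edges. For instance
  ∂abe = be − ae + ab,
  ∂adf = df − af + ad.
The resulting 12×6 matrix has rank 6, and its Smith normal form has invariant factors (1,1,1,1,1,1).

Now H_k = ker ∂_k / im ∂_{k+1}, so:

  H_0: rank C_0 − rank ∂_1 = 6 − 5 = 1, and the invariant factors of ∂_1 are all 1, so H_0 ≅ Z.
  H_1: rank ker ∂_1 − rank ∂_2 = (12 − 5) − 6 = 1, and the invariant factors of ∂_2 are all 1, so H_1 ≅ Z.
  H_2: rank ker ∂_2 − rank ∂_3 = (6 − 6) − 0 = 0, and there is no ∂_3, so H_2 ≅ 0.

H_0 = Z,  H_1 = Z,  H_2 = 0.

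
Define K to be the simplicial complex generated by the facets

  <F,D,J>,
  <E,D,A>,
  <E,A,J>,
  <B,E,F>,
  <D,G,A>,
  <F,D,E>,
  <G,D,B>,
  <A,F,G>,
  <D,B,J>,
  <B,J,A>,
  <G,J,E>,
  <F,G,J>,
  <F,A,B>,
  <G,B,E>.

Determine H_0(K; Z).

Order the vertices as A < B < D < E < F < G < J. Listing each simplex with vertices in this order, K has dimension 2 with simplices:

  0-simplices (7): A, B, D, E, F, G, J
  1-simplices (21): AB, AD, AE, AF, AG, AJ, BD, BE, BF, BG, BJ, DE, DF, DG, DJ, EF, EG, EJ, FG, FJ, GJ
  2-simplices (14): ABF, ABJ, ADE, ADG, AEJ, AFG, BDG, BDJ, BEF, BEG, DEF, DFJ, EGJ, FGJ

so the chain groups are C_0 ≅ Z^7, C_1 ≅ Z^21, C_2 ≅ Z^14.

The boundary map ∂_1: C_1 → C_0 sends each edge [p,q] (with p < q) to q − p. For instance
  ∂AE = E − A.
The resulting 7×21 matrix has rank 6, and its Smith normal form has invariant factors (1,1,1,1,1,1).

The boundary map ∂_2: C_2 → C_1 acts by ∂[p,q,r] = [q,r] − [p,r] + [p,q]. For instance
  ∂ABF = BF − AF + AB,
  ∂EGJ = GJ − EJ + EG.
The resulting 21×14 matrix has rank 13, and its Smith normal form has invariant factors (1,1,1,1,1,1,1,1,1,1,1,1,1).

From H_k ≅ ker(∂_k) / im(∂_{k+1}) we obtain:

  H_0: rank C_0 − rank ∂_1 = 7 − 6 = 1, and the invariant factors of ∂_1 are all 1, so H_0 ≅ Z.

(K is a triangulation of the torus T^2.)

H_0 ≅ Z.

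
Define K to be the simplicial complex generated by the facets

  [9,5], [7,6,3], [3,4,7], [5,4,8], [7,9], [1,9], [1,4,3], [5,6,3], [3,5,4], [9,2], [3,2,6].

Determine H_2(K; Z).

Fix the vertex order 1 < 2 < 3 < 4 < 5 < 6 < 7 < 8 < 9 and write every simplex with vertices in increasing order. Then dim K = 2 and the simplices of K are:

  0-simplices (9): [1], [2], [3], [4], [5], [6], [7], [8], [9]
  1-simplices (18): [1,3], [1,4], [1,9], [2,3], [2,6], [2,9], [3,4], [3,5], [3,6], [3,7], [4,5], [4,7], [4,8], [5,6], [5,8], [5,9], [6,7], [7,9]
  2-simplices (7): [1,3,4], [2,3,6], [3,4,5], [3,4,7], [3,5,6], [3,6,7], [4,5,8]

Hence C_0 ≅ Z^9, C_1 ≅ Z^18, C_2 ≅ Z^7.

The boundary map ∂_1: C_1 → C_0 is given by ∂[p,q] = [q] − [p]. For instance
  ∂[5,8] = [8] − [5].
This gives a 9×18 integer matrix of rank 8; reducing to Smith normal form yields diagonal entries (1,1,1,1,1,1,1,1).

Boundary ∂_2: C_2 → C_1 sends each 2-simplex [p,q,r] to [q,r] − [p,r] + [p,q]. For instance
  ∂[3,6,7] = [6,7] − [3,7] + [3,6],
  ∂[2,3,6] = [3,6] − [2,6] + [2,3].
This gives a 18×7 integer matrix of rank 7; reducing to Smith normal form yields diagonal entries (1,1,1,1,1,1,1).

Reading off H_k = ker ∂_k / im ∂_{k+1}:

  H_2: rank ker ∂_2 − rank ∂_3 = (7 − 7) − 0 = 0, and there is no ∂_3, so H_2 ≅ 0.

H_2 = 0.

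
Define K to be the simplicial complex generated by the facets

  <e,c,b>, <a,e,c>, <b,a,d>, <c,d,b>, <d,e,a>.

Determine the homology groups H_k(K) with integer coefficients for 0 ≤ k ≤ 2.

We work with the vertex ordering a < b < c < d < e. The simplices of K, each written with vertices in increasing order, are:

  0-simplices (5): a, b, c, d, e
  1-simplices (10): ab, ac, ad, ae, bc, bd, be, cd, ce, de
  2-simplices (5): abd, ace, ade, bcd, bce

so the chain groups are C_0 ≅ Z^5, C_1 ≅ Z^10, C_2 ≅ Z^5.

The boundary map ∂_1: C_1 → C_0 is given by ∂[p,q] = [q] − [p].
The 5×10 boundary matrix has rank 4 and Smith normal form diag(1,1,1,1).

∂_2: C_2 → C_1 maps a triangle to the signed sum of its edges. For instance
  ∂bcd = cd − bd + bc,
  ∂abd = bd − ad + ab.
This gives a 10×5 integer matrix of rank 5; reducing to Smith normal form yields diagonal entries (1,1,1,1,1).

Computing H_k = (kernel of ∂_k) / (image of ∂_{k+1}):

  H_0: rank C_0 − rank ∂_1 = 5 − 4 = 1, and the invariant factors of ∂_1 are all 1, so H_0 ≅ Z.
  H_1: rank ker ∂_1 − rank ∂_2 = (10 − 4) − 5 = 1, and the invariant factors of ∂_2 are all 1, so H_1 ≅ Z.
  H_2: rank ker ∂_2 − rank ∂_3 = (5 − 5) − 0 = 0, and there is no ∂_3, so H_2 ≅ 0.

As a check, the Euler characteristic is 5 − 10 + 5 = 0, which agrees with 1 − 1 + 0 = 0.

H_0 ≅ Z,  H_1 ≅ Z,  H_2 = 0.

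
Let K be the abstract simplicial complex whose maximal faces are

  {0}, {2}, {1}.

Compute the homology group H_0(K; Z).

H_0 = Z^3.

Take the total order 0 < 1 < 2 on the vertex set. Then K (dimension 0) consists of the simplices:

  0-simplices (3): [0], [1], [2]

so the chain groups are C_0 ≅ Z^3.

Now H_k = ker ∂_k / im ∂_{k+1}, so:

  H_0: rank C_0 − rank ∂_1 = 3 − 0 = 3, and there is no ∂_1, so H_0 ≅ Z^3.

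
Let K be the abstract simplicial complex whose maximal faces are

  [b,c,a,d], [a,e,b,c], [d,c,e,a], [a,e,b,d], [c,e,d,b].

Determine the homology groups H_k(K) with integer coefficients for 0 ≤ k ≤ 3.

We work with the vertex ordering a < b < c < d < e. The simplices of K, each written with vertices in increasing order, are:

  0-simplices (5): a, b, c, d, e
  1-simplices (10): ab, ac, ad, ae, bc, bd, be, cd, ce, de
  2-simplices (10): abc, abd, abe, acd, ace, ade, bcd, bce, bde, cde
  3-simplices (5): abcd, abce, abde, acde, bcde

so the chain groups are C_0 ≅ Z^5, C_1 ≅ Z^10, C_2 ≅ Z^10, C_3 ≅ Z^5.

∂_1: C_1 → C_0 sends each edge [p,q] (with p < q) to q − p.
As a 5×10 matrix over Z this has rank 4, with invariant factors (1,1,1,1).

Boundary ∂_2: C_2 → C_1 acts by ∂[p,q,r] = [q,r] − [p,r] + [p,q]. For instance
  ∂abc = bc − ac + ab,
  ∂ace = ce − ae + ac.
As a 10×10 matrix over Z this has rank 6, with invariant factors (1,1,1,1,1,1).

Boundary ∂_3: C_3 → C_2 sends each 3-simplex σ to the alternating sum Σ_i (−1)^i (σ with its i-th vertex removed). For instance
  ∂acde = cde − ade + ace − acd,
  ∂abde = bde − ade + abe − abd.
The resulting 10×5 matrix has rank 4, and its Smith normal form has invariant factors (1,1,1,1).

Now H_k = ker ∂_k / im ∂_{k+1}, so:

  H_0: rank C_0 − rank ∂_1 = 5 − 4 = 1, and the invariant factors of ∂_1 are all 1, so H_0 = Z.
  H_1: rank ker ∂_1 − rank ∂_2 = (10 − 4) − 6 = 0, and the invariant factors of ∂_2 are all 1, so H_1 = 0.
  H_2: rank ker ∂_2 − rank ∂_3 = (10 − 6) − 4 = 0, and the invariant factors of ∂_3 are all 1, so H_2 = 0.
  H_3: rank ker ∂_3 − rank ∂_4 = (5 − 4) − 0 = 1, and there is no ∂_4, so H_3 = Z.

As a check, the Euler characteristic is 5 − 10 + 10 − 5 = 0, which agrees with 1 − 0 + 0 − 1 = 0.
(K is a triangulation of the 3-sphere S^3.)

H_0 ≅ Z,  H_1 = 0,  H_2 = 0,  H_3 ≅ Z.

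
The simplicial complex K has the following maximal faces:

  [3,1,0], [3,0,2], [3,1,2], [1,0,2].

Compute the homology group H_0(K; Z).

Take the total order 0 < 1 < 2 < 3 on the vertex set. Then K (dimension 2) consists of the simplices:

  0-simplices (4): [0], [1], [2], [3]
  1-simplices (6): [0,1], [0,2], [0,3], [1,2], [1,3], [2,3]
  2-simplices (4): [0,1,2], [0,1,3], [0,2,3], [1,2,3]

so the chain groups are C_0 ≅ Z^4, C_1 ≅ Z^6, C_2 ≅ Z^4.

Boundary ∂_1: C_1 → C_0 sends each edge [p,q] (with p < q) to q − p. For instance
  ∂[0,1] = [1] − [0].
The resulting 4×6 matrix has rank 3, and its Smith normal form has invariant factors (1,1,1).

The boundary map ∂_2: C_2 → C_1 acts by ∂[p,q,r] = [q,r] − [p,r] + [p,q]. For instance
  ∂[0,1,2] = [1,2] − [0,2] + [0,1],
  ∂[1,2,3] = [2,3] − [1,3] + [1,2].
This gives a 6×4 integer matrix of rank 3; reducing to Smith normal form yields diagonal entries (1,1,1).

Now H_k = ker ∂_k / im ∂_{k+1}, so:

  H_0: rank C_0 − rank ∂_1 = 4 − 3 = 1, and the invariant factors of ∂_1 are all 1, so H_0 = Z.

H_0 = Z.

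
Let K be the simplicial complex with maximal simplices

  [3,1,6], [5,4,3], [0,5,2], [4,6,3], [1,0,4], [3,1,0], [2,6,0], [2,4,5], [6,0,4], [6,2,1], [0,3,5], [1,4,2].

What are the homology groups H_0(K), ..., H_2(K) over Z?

Fix the vertex order 0 < 1 < 2 < 3 < 4 < 5 < 6 and write every simplex with vertices in increasing order. Then dim K = 2 and the simplices of K are:

  0-simplices (7): [0], [1], [2], [3], [4], [5], [6]
  1-simplices (18): [0,1], [0,2], [0,3], [0,4], [0,5], [0,6], [1,2], [1,3], [1,4], [1,6], [2,4], [2,5], [2,6], [3,4], [3,5], [3,6], [4,5], [4,6]
  2-simplices (12): [0,1,3], [0,1,4], [0,2,5], [0,2,6], [0,3,5], [0,4,6], [1,2,4], [1,2,6], [1,3,6], [2,4,5], [3,4,5], [3,4,6]

so the chain groups are C_0 ≅ Z^7, C_1 ≅ Z^18, C_2 ≅ Z^12.

Boundary ∂_1: C_1 → C_0 is given by ∂[p,q] = [q] − [p]. For instance
  ∂[0,3] = [3] − [0].
This gives a 7×18 integer matrix of rank 6; reducing to Smith normal form yields diagonal entries (1,1,1,1,1,1).

∂_2: C_2 → C_1 acts by ∂[p,q,r] = [q,r] − [p,r] + [p,q]. For instance
  ∂[0,2,6] = [2,6] − [0,6] + [0,2],
  ∂[3,4,6] = [4,6] − [3,6] + [3,4].
This gives a 18×12 integer matrix of rank 12; reducing to Smith normal form yields diagonal entries (1,1,1,1,1,1,1,1,1,1,1,2).

Computing H_k = (kernel of ∂_k) / (image of ∂_{k+1}):

  H_0: rank C_0 − rank ∂_1 = 7 − 6 = 1, and the invariant factors of ∂_1 are all 1, so H_0 = Z.
  H_1: rank ker ∂_1 − rank ∂_2 = (18 − 6) − 12 = 0, and ∂_2 has invariant factor 2 > 1, so H_1 = Z_2.
  H_2: rank ker ∂_2 − rank ∂_3 = (12 − 12) − 0 = 0, and there is no ∂_3, so H_2 = 0.

H_0 ≅ Z,  H_1 ≅ Z_2,  H_2 = 0.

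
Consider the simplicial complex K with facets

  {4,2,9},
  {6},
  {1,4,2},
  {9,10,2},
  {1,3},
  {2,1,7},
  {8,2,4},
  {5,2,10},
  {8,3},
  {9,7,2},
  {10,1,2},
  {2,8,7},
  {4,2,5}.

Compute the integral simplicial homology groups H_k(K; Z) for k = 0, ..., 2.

H_0 ≅ Z^2,  H_1 ≅ Z,  H_2 = 0.

Take the total order 1 < 2 < 3 < 4 < 5 < 6 < 7 < 8 < 9 < 10 on the vertex set. Then K (dimension 2) consists of the simplices:

  0-simplices (10): [1], [2], [3], [4], [5], [6], [7], [8], [9], [10]
  1-simplices (19): [1,2], [1,3], [1,4], [1,7], [1,10], [2,4], [2,5], [2,7], [2,8], [2,9], [2,10], [3,8], [4,5], [4,8], [4,9], [5,10], [7,8], [7,9], [9,10]
  2-simplices (10): [1,2,4], [1,2,7], [1,2,10], [2,4,5], [2,4,8], [2,4,9], [2,5,10], [2,7,8], [2,7,9], [2,9,10]

giving chain groups C_0 ≅ Z^10, C_1 ≅ Z^19, C_2 ≅ Z^10.

Boundary ∂_1: C_1 → C_0 is given by ∂[p,q] = [q] − [p]. For instance
  ∂[2,9] = [9] − [2].
This gives a 10×19 integer matrix of rank 8; reducing to Smith normal form yields diagonal entries (1,1,1,1,1,1,1,1).

The boundary map ∂_2: C_2 → C_1 sends each 2-simplex [p,q,r] to [q,r] − [p,r] + [p,q]. For instance
  ∂[2,7,9] = [7,9] − [2,9] + [2,7],
  ∂[2,7,8] = [7,8] − [2,8] + [2,7].
The 19×10 boundary matrix has rank 10 and Smith normal form diag(1,1,1,1,1,1,1,1,1,1).

Computing H_k = (kernel of ∂_k) / (image of ∂_{k+1}):

  H_0: rank C_0 − rank ∂_1 = 10 − 8 = 2, and the invariant factors of ∂_1 are all 1, so H_0 = Z^2.
  H_1: rank ker ∂_1 − rank ∂_2 = (19 − 8) − 10 = 1, and the invariant factors of ∂_2 are all 1, so H_1 = Z.
  H_2: rank ker ∂_2 − rank ∂_3 = (10 − 10) − 0 = 0, and there is no ∂_3, so H_2 = 0.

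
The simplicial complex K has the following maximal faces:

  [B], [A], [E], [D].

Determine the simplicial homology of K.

Take the total order A < B < D < E on the vertex set. Then K (dimension 0) consists of the simplices:

  0-simplices (4): A, B, D, E

so the chain groups are C_0 ≅ Z^4.

From H_k ≅ ker(∂_k) / im(∂_{k+1}) we obtain:

  H_0: rank C_0 − rank ∂_1 = 4 − 0 = 4, and there is no ∂_1, so H_0 ≅ Z^4.

(K is a triangulation of a set of 4 points.)

H_0 ≅ Z^4.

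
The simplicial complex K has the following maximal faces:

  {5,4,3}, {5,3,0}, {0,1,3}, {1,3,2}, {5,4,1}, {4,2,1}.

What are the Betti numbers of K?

Take the total order 0 < 1 < 2 < 3 < 4 < 5 on the vertex set. Then K (dimension 2) consists of the simplices:

  0-simplices (6): [0], [1], [2], [3], [4], [5]
  1-simplices (12): [0,1], [0,3], [0,5], [1,2], [1,3], [1,4], [1,5], [2,3], [2,4], [3,4], [3,5], [4,5]
  2-simplices (6): [0,1,3], [0,3,5], [1,2,3], [1,2,4], [1,4,5], [3,4,5]

giving chain groups C_0 ≅ Z^6, C_1 ≅ Z^12, C_2 ≅ Z^6.

The boundary map ∂_1: C_1 → C_0 is given by ∂[p,q] = [q] − [p].
This gives a 6×12 integer matrix of rank 5; reducing to Smith normal form yields diagonal entries (1,1,1,1,1).

Boundary ∂_2: C_2 → C_1 sends each 2-simplex [p,q,r] to [q,r] − [p,r] + [p,q]. For instance
  ∂[0,3,5] = [3,5] − [0,5] + [0,3],
  ∂[1,2,4] = [2,4] − [1,4] + [1,2].
The 12×6 boundary matrix has rank 6 and Smith normal form diag(1,1,1,1,1,1).

From H_k ≅ ker(∂_k) / im(∂_{k+1}) we obtain:

  H_0: rank C_0 − rank ∂_1 = 6 − 5 = 1, and the invariant factors of ∂_1 are all 1, so H_0 = Z.
  H_1: rank ker ∂_1 − rank ∂_2 = (12 − 5) − 6 = 1, and the invariant factors of ∂_2 are all 1, so H_1 = Z.
  H_2: rank ker ∂_2 − rank ∂_3 = (6 − 6) − 0 = 0, and there is no ∂_3, so H_2 = 0.

Hence the Betti numbers are b_0 = 1, b_1 = 1, b_2 = 0.

b_0 = 1, b_1 = 1, b_2 = 0.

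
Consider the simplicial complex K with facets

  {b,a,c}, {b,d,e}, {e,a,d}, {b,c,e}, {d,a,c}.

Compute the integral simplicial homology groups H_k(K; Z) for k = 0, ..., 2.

Order the vertices as a < b < c < d < e. Listing each simplex with vertices in this order, K has dimension 2 with simplices:

  0-simplices (5): a, b, c, d, e
  1-simplices (10): ab, ac, ad, ae, bc, bd, be, cd, ce, de
  2-simplices (5): abc, acd, ade, bce, bde

giving chain groups C_0 ≅ Z^5, C_1 ≅ Z^10, C_2 ≅ Z^5.

∂_1: C_1 → C_0 is given by ∂[p,q] = [q] − [p].
This gives a 5×10 integer matrix of rank 4; reducing to Smith normal form yields diagonal entries (1,1,1,1).

The boundary map ∂_2: C_2 → C_1 acts by ∂[p,q,r] = [q,r] − [p,r] + [p,q]. For instance
  ∂ade = de − ae + ad,
  ∂abc = bc − ac + ab.
The 10×5 boundary matrix has rank 5 and Smith normal form diag(1,1,1,1,1).

From H_k ≅ ker(∂_k) / im(∂_{k+1}) we obtain:

  H_0: rank C_0 − rank ∂_1 = 5 − 4 = 1, and the invariant factors of ∂_1 are all 1, so H_0 = Z.
  H_1: rank ker ∂_1 − rank ∂_2 = (10 − 4) − 5 = 1, and the invariant factors of ∂_2 are all 1, so H_1 = Z.
  H_2: rank ker ∂_2 − rank ∂_3 = (5 − 5) − 0 = 0, and there is no ∂_3, so H_2 = 0.

H_0 ≅ Z,  H_1 ≅ Z,  H_2 = 0.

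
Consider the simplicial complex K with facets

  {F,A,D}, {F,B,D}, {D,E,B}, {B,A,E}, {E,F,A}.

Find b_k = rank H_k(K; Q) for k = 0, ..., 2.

K has 5 vertices, 10 edges, 5 triangles.
rank ∂_0 = 0, rank ∂_1 = 4 ⇒ b_0 = 5 − 0 − 4 = 1; all invariant factors of ∂_1 are 1 so no torsion. So H_0 = Z.
rank ∂_1 = 4, rank ∂_2 = 5 ⇒ b_1 = 10 − 4 − 5 = 1; all invariant factors of ∂_2 are 1 so no torsion. So H_1 = Z.
rank ∂_2 = 5, rank ∂_3 = 0 ⇒ b_2 = 5 − 5 − 0 = 0. So H_2 = 0.

b_0 = 1, b_1 = 1, b_2 = 0.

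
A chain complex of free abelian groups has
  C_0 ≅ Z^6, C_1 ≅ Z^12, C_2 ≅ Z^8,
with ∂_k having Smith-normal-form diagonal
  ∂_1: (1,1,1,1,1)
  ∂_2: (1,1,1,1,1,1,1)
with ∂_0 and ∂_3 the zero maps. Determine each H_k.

H_0 ≅ Z,  H_1 = 0,  H_2 ≅ Z.

H_0: b_0 = 6 − 0 − 5 = 1; torsion from ∂_1 factors > 1: none. So H_0 ≅ Z.
H_1: b_1 = 12 − 5 − 7 = 0; torsion from ∂_2 factors > 1: none. So H_1 ≅ 0.
H_2: b_2 = 8 − 7 − 0 = 1; torsion from ∂_3 factors > 1: none. So H_2 ≅ Z.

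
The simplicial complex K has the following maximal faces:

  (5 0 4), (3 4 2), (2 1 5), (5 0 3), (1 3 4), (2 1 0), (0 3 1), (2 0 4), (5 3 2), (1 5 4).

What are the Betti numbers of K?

b_0 = 1, b_1 = 0, b_2 = 0.

Take the total order 0 < 1 < 2 < 3 < 4 < 5 on the vertex set. Then K (dimension 2) consists of the simplices:

  0-simplices (6): [0], [1], [2], [3], [4], [5]
  1-simplices (15): [0,1], [0,2], [0,3], [0,4], [0,5], [1,2], [1,3], [1,4], [1,5], [2,3], [2,4], [2,5], [3,4], [3,5], [4,5]
  2-simplices (10): [0,1,2], [0,1,3], [0,2,4], [0,3,5], [0,4,5], [1,2,5], [1,3,4], [1,4,5], [2,3,4], [2,3,5]

Hence C_0 ≅ Z^6, C_1 ≅ Z^15, C_2 ≅ Z^10.

∂_1: C_1 → C_0 maps an edge to its endpoints' difference, ∂[p,q] = q − p. For instance
  ∂[0,2] = [2] − [0].
This gives a 6×15 integer matrix of rank 5; reducing to Smith normal form yields diagonal entries (1,1,1,1,1).

∂_2: C_2 → C_1 acts by ∂[p,q,r] = [q,r] − [p,r] + [p,q]. For instance
  ∂[0,1,2] = [1,2] − [0,2] + [0,1],
  ∂[0,2,4] = [2,4] − [0,4] + [0,2].
The 15×10 boundary matrix has rank 10 and Smith normal form diag(1,1,1,1,1,1,1,1,1,2).

From H_k ≅ ker(∂_k) / im(∂_{k+1}) we obtain:

  H_0: rank C_0 − rank ∂_1 = 6 − 5 = 1, and the invariant factors of ∂_1 are all 1, so H_0 = Z.
  H_1: rank ker ∂_1 − rank ∂_2 = (15 − 5) − 10 = 0, and ∂_2 has invariant factor 2 > 1, so H_1 = Z/2.
  H_2: rank ker ∂_2 − rank ∂_3 = (10 − 10) − 0 = 0, and there is no ∂_3, so H_2 = 0.

As a check, the Euler characteristic is 6 − 15 + 10 = 1, which agrees with 1 − 0 + 0 = 1.
(K is a triangulation of the real projective plane RP^2.)

Hence the Betti numbers are b_0 = 1, b_1 = 0, b_2 = 0.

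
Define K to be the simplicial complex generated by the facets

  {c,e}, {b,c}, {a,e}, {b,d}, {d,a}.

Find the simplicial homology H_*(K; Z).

K has 5 vertices, 5 edges.
rank ∂_0 = 0, rank ∂_1 = 4 ⇒ b_0 = 5 − 0 − 4 = 1; all invariant factors of ∂_1 are 1 so no torsion. So H_0 ≅ Z.
rank ∂_1 = 4, rank ∂_2 = 0 ⇒ b_1 = 5 − 4 − 0 = 1. So H_1 ≅ Z.

H_0 = Z,  H_1 = Z.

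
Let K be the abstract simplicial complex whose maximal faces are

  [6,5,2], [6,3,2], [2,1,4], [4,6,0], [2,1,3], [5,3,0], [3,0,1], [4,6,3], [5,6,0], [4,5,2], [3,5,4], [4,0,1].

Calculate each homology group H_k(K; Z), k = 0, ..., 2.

Take the total order 0 < 1 < 2 < 3 < 4 < 5 < 6 on the vertex set. Then K (dimension 2) consists of the simplices:

  0-simplices (7): [0], [1], [2], [3], [4], [5], [6]
  1-simplices (18): [0,1], [0,3], [0,4], [0,5], [0,6], [1,2], [1,3], [1,4], [2,3], [2,4], [2,5], [2,6], [3,4], [3,5], [3,6], [4,5], [4,6], [5,6]
  2-simplices (12): [0,1,3], [0,1,4], [0,3,5], [0,4,6], [0,5,6], [1,2,3], [1,2,4], [2,3,6], [2,4,5], [2,5,6], [3,4,5], [3,4,6]

Hence C_0 ≅ Z^7, C_1 ≅ Z^18, C_2 ≅ Z^12.

Boundary ∂_1: C_1 → C_0 maps an edge to its endpoints' difference, ∂[p,q] = q − p.
The resulting 7×18 matrix has rank 6, and its Smith normal form has invariant factors (1,1,1,1,1,1).

The boundary map ∂_2: C_2 → C_1 maps a triangle to the signed sum of its edges. For instance
  ∂[0,4,6] = [4,6] − [0,6] + [0,4],
  ∂[1,2,4] = [2,4] − [1,4] + [1,2].
The resulting 18×12 matrix has rank 12, and its Smith normal form has invariant factors (1,1,1,1,1,1,1,1,1,1,1,2).

Reading off H_k = ker ∂_k / im ∂_{k+1}:

  H_0: rank C_0 − rank ∂_1 = 7 − 6 = 1, and the invariant factors of ∂_1 are all 1, so H_0 ≅ Z.
  H_1: rank ker ∂_1 − rank ∂_2 = (18 − 6) − 12 = 0, and ∂_2 has invariant factor 2 > 1, so H_1 ≅ Z_2.
  H_2: rank ker ∂_2 − rank ∂_3 = (12 − 12) − 0 = 0, and there is no ∂_3, so H_2 ≅ 0.

H_0 = Z,  H_1 = Z_2,  H_2 = 0.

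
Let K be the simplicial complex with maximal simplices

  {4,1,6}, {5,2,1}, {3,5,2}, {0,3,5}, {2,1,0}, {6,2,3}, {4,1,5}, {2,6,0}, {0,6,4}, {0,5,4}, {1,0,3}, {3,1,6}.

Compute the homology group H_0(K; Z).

Order the vertices as 0 < 1 < 2 < 3 < 4 < 5 < 6. Listing each simplex with vertices in this order, K has dimension 2 with simplices:

  0-simplices (7): [0], [1], [2], [3], [4], [5], [6]
  1-simplices (18): [0,1], [0,2], [0,3], [0,4], [0,5], [0,6], [1,2], [1,3], [1,4], [1,5], [1,6], [2,3], [2,5], [2,6], [3,5], [3,6], [4,5], [4,6]
  2-simplices (12): [0,1,2], [0,1,3], [0,2,6], [0,3,5], [0,4,5], [0,4,6], [1,2,5], [1,3,6], [1,4,5], [1,4,6], [2,3,5], [2,3,6]

Hence C_0 ≅ Z^7, C_1 ≅ Z^18, C_2 ≅ Z^12.

∂_1: C_1 → C_0 is given by ∂[p,q] = [q] − [p]. For instance
  ∂[2,5] = [5] − [2].
The resulting 7×18 matrix has rank 6, and its Smith normal form has invariant factors (1,1,1,1,1,1).

∂_2: C_2 → C_1 acts by ∂[p,q,r] = [q,r] − [p,r] + [p,q]. For instance
  ∂[0,4,6] = [4,6] − [0,6] + [0,4],
  ∂[0,1,2] = [1,2] − [0,2] + [0,1].
The resulting 18×12 matrix has rank 12, and its Smith normal form has invariant factors (1,1,1,1,1,1,1,1,1,1,1,2).

Reading off H_k = ker ∂_k / im ∂_{k+1}:

  H_0: rank C_0 − rank ∂_1 = 7 − 6 = 1, and the invariant factors of ∂_1 are all 1, so H_0 ≅ Z.

(K is a triangulation of the real projective plane RP^2.)

H_0 ≅ Z.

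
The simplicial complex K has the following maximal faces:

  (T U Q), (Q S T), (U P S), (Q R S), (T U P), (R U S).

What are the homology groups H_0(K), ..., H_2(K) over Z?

K has 6 vertices, 12 edges, 6 triangles.
rank ∂_0 = 0, rank ∂_1 = 5 ⇒ b_0 = 6 − 0 − 5 = 1; all invariant factors of ∂_1 are 1 so no torsion. So H_0 = Z.
rank ∂_1 = 5, rank ∂_2 = 6 ⇒ b_1 = 12 − 5 − 6 = 1; all invariant factors of ∂_2 are 1 so no torsion. So H_1 = Z.
rank ∂_2 = 6, rank ∂_3 = 0 ⇒ b_2 = 6 − 6 − 0 = 0. So H_2 = 0.

H_0 = Z,  H_1 = Z,  H_2 = 0.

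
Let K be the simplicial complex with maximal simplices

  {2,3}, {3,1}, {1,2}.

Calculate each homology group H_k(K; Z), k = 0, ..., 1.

Take the total order 1 < 2 < 3 on the vertex set. Then K (dimension 1) consists of the simplices:

  0-simplices (3): [1], [2], [3]
  1-simplices (3): [1,2], [1,3], [2,3]

so the chain groups are C_0 ≅ Z^3, C_1 ≅ Z^3.

∂_1: C_1 → C_0 is given by ∂[p,q] = [q] − [p]. For instance
  ∂[2,3] = [3] − [2].
As a 3×3 matrix over Z this has rank 2, with invariant factors (1,1).

From H_k ≅ ker(∂_k) / im(∂_{k+1}) we obtain:

  H_0: rank C_0 − rank ∂_1 = 3 − 2 = 1, and the invariant factors of ∂_1 are all 1, so H_0 ≅ Z.
  H_1: rank ker ∂_1 − rank ∂_2 = (3 − 2) − 0 = 1, and there is no ∂_2, so H_1 ≅ Z.

H_0 = Z,  H_1 = Z.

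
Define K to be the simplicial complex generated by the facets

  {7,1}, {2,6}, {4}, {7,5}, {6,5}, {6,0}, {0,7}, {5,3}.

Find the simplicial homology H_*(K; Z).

H_0 = Z^2,  H_1 = Z.

We work with the vertex ordering 0 < 1 < 2 < 3 < 4 < 5 < 6 < 7. The simplices of K, each written with vertices in increasing order, are:

  0-simplices (8): [0], [1], [2], [3], [4], [5], [6], [7]
  1-simplices (7): [0,6], [0,7], [1,7], [2,6], [3,5], [5,6], [5,7]

Hence C_0 ≅ Z^8, C_1 ≅ Z^7.

The boundary map ∂_1: C_1 → C_0 maps an edge to its endpoints' difference, ∂[p,q] = q − p. For instance
  ∂[2,6] = [6] − [2].
As a 8×7 matrix over Z this has rank 6, with invariant factors (1,1,1,1,1,1).

Reading off H_k = ker ∂_k / im ∂_{k+1}:

  H_0: rank C_0 − rank ∂_1 = 8 − 6 = 2, and the invariant factors of ∂_1 are all 1, so H_0 = Z^2.
  H_1: rank ker ∂_1 − rank ∂_2 = (7 − 6) − 0 = 1, and there is no ∂_2, so H_1 = Z.

As a check, the Euler characteristic is 8 − 7 = 1, which agrees with 2 − 1 = 1.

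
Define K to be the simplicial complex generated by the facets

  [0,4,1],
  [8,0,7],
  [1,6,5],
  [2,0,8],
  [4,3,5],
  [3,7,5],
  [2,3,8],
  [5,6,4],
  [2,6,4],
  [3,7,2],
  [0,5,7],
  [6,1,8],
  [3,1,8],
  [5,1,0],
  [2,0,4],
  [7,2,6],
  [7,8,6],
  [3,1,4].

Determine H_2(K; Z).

K has 9 vertices, 27 edges, 18 triangles.
rank ∂_2 = 18, rank ∂_3 = 0 ⇒ b_2 = 18 − 18 − 0 = 0. So H_2 = 0.

H_2 ≅ 0.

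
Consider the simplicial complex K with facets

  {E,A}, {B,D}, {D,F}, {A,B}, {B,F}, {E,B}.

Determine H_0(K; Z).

H_0 ≅ Z.

Take the total order A < B < D < E < F on the vertex set. Then K (dimension 1) consists of the simplices:

  0-simplices (5): A, B, D, E, F
  1-simplices (6): AB, AE, BD, BE, BF, DF

so the chain groups are C_0 ≅ Z^5, C_1 ≅ Z^6.

∂_1: C_1 → C_0 maps an edge to its endpoints' difference, ∂[p,q] = q − p.
As a 5×6 matrix over Z this has rank 4, with invariant factors (1,1,1,1).

Now H_k = ker ∂_k / im ∂_{k+1}, so:

  H_0: rank C_0 − rank ∂_1 = 5 − 4 = 1, and the invariant factors of ∂_1 are all 1, so H_0 ≅ Z.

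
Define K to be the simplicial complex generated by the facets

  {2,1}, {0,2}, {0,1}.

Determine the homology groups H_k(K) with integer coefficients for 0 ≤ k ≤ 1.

Fix the vertex order 0 < 1 < 2 and write every simplex with vertices in increasing order. Then dim K = 1 and the simplices of K are:

  0-simplices (3): [0], [1], [2]
  1-simplices (3): [0,1], [0,2], [1,2]

giving chain groups C_0 ≅ Z^3, C_1 ≅ Z^3.

Boundary ∂_1: C_1 → C_0 is given by ∂[p,q] = [q] − [p]. For instance
  ∂[0,2] = [2] − [0].
As a 3×3 matrix over Z this has rank 2, with invariant factors (1,1).

Computing H_k = (kernel of ∂_k) / (image of ∂_{k+1}):

  H_0: rank C_0 − rank ∂_1 = 3 − 2 = 1, and the invariant factors of ∂_1 are all 1, so H_0 = Z.
  H_1: rank ker ∂_1 − rank ∂_2 = (3 − 2) − 0 = 1, and there is no ∂_2, so H_1 = Z.

As a check, the Euler characteristic is 3 − 3 = 0, which agrees with 1 − 1 = 0.

H_0 = Z,  H_1 = Z.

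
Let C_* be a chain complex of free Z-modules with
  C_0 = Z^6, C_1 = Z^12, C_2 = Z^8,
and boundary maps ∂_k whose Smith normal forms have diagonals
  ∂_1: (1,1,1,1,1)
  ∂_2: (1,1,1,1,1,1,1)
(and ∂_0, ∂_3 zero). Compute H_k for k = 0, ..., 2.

H_0: b_0 = 6 − 0 − 5 = 1; torsion from ∂_1 factors > 1: none. So H_0 = Z.
H_1: b_1 = 12 − 5 − 7 = 0; torsion from ∂_2 factors > 1: none. So H_1 = 0.
H_2: b_2 = 8 − 7 − 0 = 1; torsion from ∂_3 factors > 1: none. So H_2 = Z.

H_0 = Z,  H_1 = 0,  H_2 = Z.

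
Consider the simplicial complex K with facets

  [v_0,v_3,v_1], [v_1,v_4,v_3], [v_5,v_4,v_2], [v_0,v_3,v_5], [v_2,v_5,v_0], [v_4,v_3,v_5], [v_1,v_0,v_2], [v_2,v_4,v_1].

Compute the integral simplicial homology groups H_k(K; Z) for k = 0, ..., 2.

H_0 = Z,  H_1 = 0,  H_2 = Z.

We work with the vertex ordering v_0 < v_1 < v_2 < v_3 < v_4 < v_5. The simplices of K, each written with vertices in increasing order, are:

  0-simplices (6): [v_0], [v_1], [v_2], [v_3], [v_4], [v_5]
  1-simplices (12): [v_0,v_1], [v_0,v_2], [v_0,v_3], [v_0,v_5], [v_1,v_2], [v_1,v_3], [v_1,v_4], [v_2,v_4], [v_2,v_5], [v_3,v_4], [v_3,v_5], [v_4,v_5]
  2-simplices (8): [v_0,v_1,v_2], [v_0,v_1,v_3], [v_0,v_2,v_5], [v_0,v_3,v_5], [v_1,v_2,v_4], [v_1,v_3,v_4], [v_2,v_4,v_5], [v_3,v_4,v_5]

Hence C_0 ≅ Z^6, C_1 ≅ Z^12, C_2 ≅ Z^8.

Boundary ∂_1: C_1 → C_0 is given by ∂[p,q] = [q] − [p].
The 6×12 boundary matrix has rank 5 and Smith normal form diag(1,1,1,1,1).

The boundary map ∂_2: C_2 → C_1 acts by ∂[p,q,r] = [q,r] − [p,r] + [p,q]. For instance
  ∂[v_0,v_3,v_5] = [v_3,v_5] − [v_0,v_5] + [v_0,v_3],
  ∂[v_3,v_4,v_5] = [v_4,v_5] − [v_3,v_5] + [v_3,v_4].
This gives a 12×8 integer matrix of rank 7; reducing to Smith normal form yields diagonal entries (1,1,1,1,1,1,1).

Computing H_k = (kernel of ∂_k) / (image of ∂_{k+1}):

  H_0: rank C_0 − rank ∂_1 = 6 − 5 = 1, and the invariant factors of ∂_1 are all 1, so H_0 ≅ Z.
  H_1: rank ker ∂_1 − rank ∂_2 = (12 − 5) − 7 = 0, and the invariant factors of ∂_2 are all 1, so H_1 ≅ 0.
  H_2: rank ker ∂_2 − rank ∂_3 = (8 − 7) − 0 = 1, and there is no ∂_3, so H_2 ≅ Z.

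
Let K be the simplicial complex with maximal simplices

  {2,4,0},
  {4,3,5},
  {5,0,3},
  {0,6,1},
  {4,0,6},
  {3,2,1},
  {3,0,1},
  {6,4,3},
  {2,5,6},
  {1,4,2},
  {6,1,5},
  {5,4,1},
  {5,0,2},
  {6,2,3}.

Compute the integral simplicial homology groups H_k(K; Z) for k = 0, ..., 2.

H_0 = Z,  H_1 = Z^2,  H_2 = Z.

Take the total order 0 < 1 < 2 < 3 < 4 < 5 < 6 on the vertex set. Then K (dimension 2) consists of the simplices:

  0-simplices (7): [0], [1], [2], [3], [4], [5], [6]
  1-simplices (21): [0,1], [0,2], [0,3], [0,4], [0,5], [0,6], [1,2], [1,3], [1,4], [1,5], [1,6], [2,3], [2,4], [2,5], [2,6], [3,4], [3,5], [3,6], [4,5], [4,6], [5,6]
  2-simplices (14): [0,1,3], [0,1,6], [0,2,4], [0,2,5], [0,3,5], [0,4,6], [1,2,3], [1,2,4], [1,4,5], [1,5,6], [2,3,6], [2,5,6], [3,4,5], [3,4,6]

giving chain groups C_0 ≅ Z^7, C_1 ≅ Z^21, C_2 ≅ Z^14.

The boundary map ∂_1: C_1 → C_0 maps an edge to its endpoints' difference, ∂[p,q] = q − p. For instance
  ∂[3,4] = [4] − [3].
The 7×21 boundary matrix has rank 6 and Smith normal form diag(1,1,1,1,1,1).

Boundary ∂_2: C_2 → C_1 sends each 2-simplex [p,q,r] to [q,r] − [p,r] + [p,q]. For instance
  ∂[1,4,5] = [4,5] − [1,5] + [1,4],
  ∂[3,4,6] = [4,6] − [3,6] + [3,4].
The 21×14 boundary matrix has rank 13 and Smith normal form diag(1,1,1,1,1,1,1,1,1,1,1,1,1).

Now H_k = ker ∂_k / im ∂_{k+1}, so:

  H_0: rank C_0 − rank ∂_1 = 7 − 6 = 1, and the invariant factors of ∂_1 are all 1, so H_0 ≅ Z.
  H_1: rank ker ∂_1 − rank ∂_2 = (21 − 6) − 13 = 2, and the invariant factors of ∂_2 are all 1, so H_1 ≅ Z^2.
  H_2: rank ker ∂_2 − rank ∂_3 = (14 − 13) − 0 = 1, and there is no ∂_3, so H_2 ≅ Z.

(K is a triangulation of the torus T^2.)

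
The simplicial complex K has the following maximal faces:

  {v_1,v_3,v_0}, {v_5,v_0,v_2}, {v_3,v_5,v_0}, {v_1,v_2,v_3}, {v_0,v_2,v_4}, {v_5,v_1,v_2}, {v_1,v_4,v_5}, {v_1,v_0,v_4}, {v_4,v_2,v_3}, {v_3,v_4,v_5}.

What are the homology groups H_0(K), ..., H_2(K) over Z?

H_0 ≅ Z,  H_1 ≅ Z_2,  H_2 = 0.

K has 6 vertices, 15 edges, 10 triangles.
rank ∂_0 = 0, rank ∂_1 = 5 ⇒ b_0 = 6 − 0 − 5 = 1; all invariant factors of ∂_1 are 1 so no torsion. So H_0 = Z.
rank ∂_1 = 5, rank ∂_2 = 10 ⇒ b_1 = 15 − 5 − 10 = 0; ∂_2 has invariant factor(s) [2] giving torsion. So H_1 = Z_2.
rank ∂_2 = 10, rank ∂_3 = 0 ⇒ b_2 = 10 − 10 − 0 = 0. So H_2 = 0.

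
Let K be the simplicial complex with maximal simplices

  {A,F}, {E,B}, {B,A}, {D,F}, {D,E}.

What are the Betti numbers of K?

K has 5 vertices, 5 edges.
rank ∂_0 = 0, rank ∂_1 = 4 ⇒ b_0 = 5 − 0 − 4 = 1; all invariant factors of ∂_1 are 1 so no torsion. So H_0 ≅ Z.
rank ∂_1 = 4, rank ∂_2 = 0 ⇒ b_1 = 5 − 4 − 0 = 1. So H_1 ≅ Z.

b_0 = 1, b_1 = 1.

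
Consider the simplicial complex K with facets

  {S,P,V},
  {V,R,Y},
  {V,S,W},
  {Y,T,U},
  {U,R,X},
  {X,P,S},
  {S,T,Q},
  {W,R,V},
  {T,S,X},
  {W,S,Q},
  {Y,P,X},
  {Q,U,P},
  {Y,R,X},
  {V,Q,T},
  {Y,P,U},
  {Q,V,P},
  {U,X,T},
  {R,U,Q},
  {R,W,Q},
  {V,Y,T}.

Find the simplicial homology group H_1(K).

Fix the vertex order P < Q < R < S < T < U < V < W < X < Y and write every simplex with vertices in increasing order. Then dim K = 2 and the simplices of K are:

  0-simplices (10): P, Q, R, S, T, U, V, W, X, Y
  1-simplices (30): PQ, PS, PU, PV, PX, PY, QR, QS, QT, QU, QV, QW, RU, RV, RW, RX, RY, ST, SV, SW, SX, TU, TV, TX, TY, UX, UY, VW, VY, XY
  2-simplices (20): PQU, PQV, PSV, PSX, PUY, PXY, QRU, QRW, QST, QSW, QTV, RUX, RVW, RVY, RXY, STX, SVW, TUX, TUY, TVY

Hence C_0 ≅ Z^10, C_1 ≅ Z^30, C_2 ≅ Z^20.

The boundary map ∂_1: C_1 → C_0 is given by ∂[p,q] = [q] − [p]. For instance
  ∂PY = Y − P.
The resulting 10×30 matrix has rank 9, and its Smith normal form has invariant factors (1,1,1,1,1,1,1,1,1).

Boundary ∂_2: C_2 → C_1 maps a triangle to the signed sum of its edges. For instance
  ∂RVY = VY − RY + RV,
  ∂PSV = SV − PV + PS.
As a 30×20 matrix over Z this has rank 20, with invariant factors (1,1,1,1,1,1,1,1,1,1,1,1,1,1,1,1,1,1,1,2).

Now H_k = ker ∂_k / im ∂_{k+1}, so:

  H_1: rank ker ∂_1 − rank ∂_2 = (30 − 9) − 20 = 1, and ∂_2 has invariant factor 2 > 1, so H_1 = Z ⊕ Z/2.

(K is a triangulation of the Klein bottle.)

H_1 = Z ⊕ Z/2.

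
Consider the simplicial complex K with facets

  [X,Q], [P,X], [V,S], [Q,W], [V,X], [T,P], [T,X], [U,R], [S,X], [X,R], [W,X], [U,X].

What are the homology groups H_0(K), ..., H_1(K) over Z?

Fix the vertex order P < Q < R < S < T < U < V < W < X and write every simplex with vertices in increasing order. Then dim K = 1 and the simplices of K are:

  0-simplices (9): P, Q, R, S, T, U, V, W, X
  1-simplices (12): PT, PX, QW, QX, RU, RX, SV, SX, TX, UX, VX, WX

Hence C_0 ≅ Z^9, C_1 ≅ Z^12.

Boundary ∂_1: C_1 → C_0 sends each edge [p,q] (with p < q) to q − p. For instance
  ∂RX = X − R.
The resulting 9×12 matrix has rank 8, and its Smith normal form has invariant factors (1,1,1,1,1,1,1,1).

From H_k ≅ ker(∂_k) / im(∂_{k+1}) we obtain:

  H_0: rank C_0 − rank ∂_1 = 9 − 8 = 1, and the invariant factors of ∂_1 are all 1, so H_0 = Z.
  H_1: rank ker ∂_1 − rank ∂_2 = (12 − 8) − 0 = 4, and there is no ∂_2, so H_1 = Z^4.

H_0 ≅ Z,  H_1 ≅ Z^4.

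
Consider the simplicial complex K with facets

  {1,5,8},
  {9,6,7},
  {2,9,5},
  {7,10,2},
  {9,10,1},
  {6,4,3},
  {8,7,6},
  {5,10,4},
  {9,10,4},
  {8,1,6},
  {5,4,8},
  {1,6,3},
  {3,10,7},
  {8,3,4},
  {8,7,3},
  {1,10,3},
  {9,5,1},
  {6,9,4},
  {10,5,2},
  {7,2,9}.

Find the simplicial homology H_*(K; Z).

H_0 = Z,  H_1 = Z ⊕ Z/2,  H_2 = 0.

We work with the vertex ordering 1 < 2 < 3 < 4 < 5 < 6 < 7 < 8 < 9 < 10. The simplices of K, each written with vertices in increasing order, are:

  0-simplices (10): [1], [2], [3], [4], [5], [6], [7], [8], [9], [10]
  1-simplices (30): (30 of them)
  2-simplices (20): (20 of them)

so the chain groups are C_0 ≅ Z^10, C_1 ≅ Z^30, C_2 ≅ Z^20.

Boundary ∂_1: C_1 → C_0 is given by ∂[p,q] = [q] − [p].
The resulting 10×30 matrix has rank 9, and its Smith normal form has invariant factors (1,1,1,1,1,1,1,1,1).

∂_2: C_2 → C_1 acts by ∂[p,q,r] = [q,r] − [p,r] + [p,q]. For instance
  ∂[1,9,10] = [9,10] − [1,10] + [1,9],
  ∂[1,3,10] = [3,10] − [1,10] + [1,3].
The resulting 30×20 matrix has rank 20, and its Smith normal form has invariant factors (1,1,1,1,1,1,1,1,1,1,1,1,1,1,1,1,1,1,1,2).

From H_k ≅ ker(∂_k) / im(∂_{k+1}) we obtain:

  H_0: rank C_0 − rank ∂_1 = 10 − 9 = 1, and the invariant factors of ∂_1 are all 1, so H_0 ≅ Z.
  H_1: rank ker ∂_1 − rank ∂_2 = (30 − 9) − 20 = 1, and ∂_2 has invariant factor 2 > 1, so H_1 ≅ Z ⊕ Z/2.
  H_2: rank ker ∂_2 − rank ∂_3 = (20 − 20) − 0 = 0, and there is no ∂_3, so H_2 ≅ 0.

As a check, the Euler characteristic is 10 − 30 + 20 = 0, which agrees with 1 − 1 + 0 = 0.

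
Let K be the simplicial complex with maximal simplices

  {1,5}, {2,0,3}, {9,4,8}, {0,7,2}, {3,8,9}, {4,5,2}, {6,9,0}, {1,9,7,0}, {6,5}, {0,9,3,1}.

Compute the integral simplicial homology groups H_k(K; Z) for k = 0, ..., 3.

Take the total order 0 < 1 < 2 < 3 < 4 < 5 < 6 < 7 < 8 < 9 on the vertex set. Then K (dimension 3) consists of the simplices:

  0-simplices (10): [0], [1], [2], [3], [4], [5], [6], [7], [8], [9]
  1-simplices (23): [0,1], [0,2], [0,3], [0,6], [0,7], [0,9], [1,3], [1,5], [1,7], [1,9], [2,3], [2,4], [2,5], [2,7], [3,8], [3,9], [4,5], [4,8], [4,9], [5,6], [6,9], [7,9], [8,9]
  2-simplices (13): [0,1,3], [0,1,7], [0,1,9], [0,2,3], [0,2,7], [0,3,9], [0,6,9], [0,7,9], [1,3,9], [1,7,9], [2,4,5], [3,8,9], [4,8,9]
  3-simplices (2): [0,1,3,9], [0,1,7,9]

so the chain groups are C_0 ≅ Z^10, C_1 ≅ Z^23, C_2 ≅ Z^13, C_3 ≅ Z^2.

∂_1: C_1 → C_0 maps an edge to its endpoints' difference, ∂[p,q] = q − p.
The resulting 10×23 matrix has rank 9, and its Smith normal form has invariant factors (1,1,1,1,1,1,1,1,1).

Boundary ∂_2: C_2 → C_1 sends each 2-simplex [p,q,r] to [q,r] − [p,r] + [p,q]. For instance
  ∂[0,3,9] = [3,9] − [0,9] + [0,3],
  ∂[0,1,7] = [1,7] − [0,7] + [0,1].
The 23×13 boundary matrix has rank 11 and Smith normal form diag(1,1,1,1,1,1,1,1,1,1,1).

Boundary ∂_3: C_3 → C_2 sends each 3-simplex σ to the alternating sum Σ_i (−1)^i (σ with its i-th vertex removed). For instance
  ∂[0,1,7,9] = [1,7,9] − [0,7,9] + [0,1,9] − [0,1,7],
  ∂[0,1,3,9] = [1,3,9] − [0,3,9] + [0,1,9] − [0,1,3].
The 13×2 boundary matrix has rank 2 and Smith normal form diag(1,1).

Reading off H_k = ker ∂_k / im ∂_{k+1}:

  H_0: rank C_0 − rank ∂_1 = 10 − 9 = 1, and the invariant factors of ∂_1 are all 1, so H_0 ≅ Z.
  H_1: rank ker ∂_1 − rank ∂_2 = (23 − 9) − 11 = 3, and the invariant factors of ∂_2 are all 1, so H_1 ≅ Z^3.
  H_2: rank ker ∂_2 − rank ∂_3 = (13 − 11) − 2 = 0, and the invariant factors of ∂_3 are all 1, so H_2 ≅ 0.
  H_3: rank ker ∂_3 − rank ∂_4 = (2 − 2) − 0 = 0, and there is no ∂_4, so H_3 ≅ 0.

H_0 ≅ Z,  H_1 ≅ Z^3,  H_2 = 0,  H_3 = 0.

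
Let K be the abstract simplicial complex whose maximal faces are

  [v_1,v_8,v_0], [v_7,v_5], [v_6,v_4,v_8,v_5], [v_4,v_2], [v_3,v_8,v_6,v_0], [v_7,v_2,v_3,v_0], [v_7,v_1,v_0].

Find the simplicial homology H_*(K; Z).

H_0 ≅ Z,  H_1 ≅ Z^2,  H_2 = 0,  H_3 = 0.

Order the vertices as v_0 < v_1 < v_2 < v_3 < v_4 < v_5 < v_6 < v_7 < v_8. Listing each simplex with vertices in this order, K has dimension 3 with simplices:

  0-simplices (9): [v_0], [v_1], [v_2], [v_3], [v_4], [v_5], [v_6], [v_7], [v_8]
  1-simplices (21): (21 of them)
  2-simplices (14): (14 of them)
  3-simplices (3): [v_0,v_2,v_3,v_7], [v_0,v_3,v_6,v_8], [v_4,v_5,v_6,v_8]

Hence C_0 ≅ Z^9, C_1 ≅ Z^21, C_2 ≅ Z^14, C_3 ≅ Z^3.

∂_1: C_1 → C_0 is given by ∂[p,q] = [q] − [p]. For instance
  ∂[v_5,v_8] = [v_8] − [v_5].
The resulting 9×21 matrix has rank 8, and its Smith normal form has invariant factors (1,1,1,1,1,1,1,1).

∂_2: C_2 → C_1 sends each 2-simplex [p,q,r] to [q,r] − [p,r] + [p,q]. For instance
  ∂[v_0,v_1,v_7] = [v_1,v_7] − [v_0,v_7] + [v_0,v_1],
  ∂[v_0,v_3,v_7] = [v_3,v_7] − [v_0,v_7] + [v_0,v_3].
This gives a 21×14 integer matrix of rank 11; reducing to Smith normal form yields diagonal entries (1,1,1,1,1,1,1,1,1,1,1).

Boundary ∂_3: C_3 → C_2 sends each 3-simplex σ to the alternating sum Σ_i (−1)^i (σ with its i-th vertex removed). For instance
  ∂[v_0,v_3,v_6,v_8] = [v_3,v_6,v_8] − [v_0,v_6,v_8] + [v_0,v_3,v_8] − [v_0,v_3,v_6],
  ∂[v_0,v_2,v_3,v_7] = [v_2,v_3,v_7] − [v_0,v_3,v_7] + [v_0,v_2,v_7] − [v_0,v_2,v_3].
The resulting 14×3 matrix has rank 3, and its Smith normal form has invariant factors (1,1,1).

Computing H_k = (kernel of ∂_k) / (image of ∂_{k+1}):

  H_0: rank C_0 − rank ∂_1 = 9 − 8 = 1, and the invariant factors of ∂_1 are all 1, so H_0 = Z.
  H_1: rank ker ∂_1 − rank ∂_2 = (21 − 8) − 11 = 2, and the invariant factors of ∂_2 are all 1, so H_1 = Z^2.
  H_2: rank ker ∂_2 − rank ∂_3 = (14 − 11) − 3 = 0, and the invariant factors of ∂_3 are all 1, so H_2 = 0.
  H_3: rank ker ∂_3 − rank ∂_4 = (3 − 3) − 0 = 0, and there is no ∂_4, so H_3 = 0.

As a check, the Euler characteristic is 9 − 21 + 14 − 3 = -1, which agrees with 1 − 2 + 0 − 0 = -1.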